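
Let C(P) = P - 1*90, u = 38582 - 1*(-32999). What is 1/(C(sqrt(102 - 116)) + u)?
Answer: 10213/730137585 - I*sqrt(14)/5110963095 ≈ 1.3988e-5 - 7.3208e-10*I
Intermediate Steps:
u = 71581 (u = 38582 + 32999 = 71581)
C(P) = -90 + P (C(P) = P - 90 = -90 + P)
1/(C(sqrt(102 - 116)) + u) = 1/((-90 + sqrt(102 - 116)) + 71581) = 1/((-90 + sqrt(-14)) + 71581) = 1/((-90 + I*sqrt(14)) + 71581) = 1/(71491 + I*sqrt(14))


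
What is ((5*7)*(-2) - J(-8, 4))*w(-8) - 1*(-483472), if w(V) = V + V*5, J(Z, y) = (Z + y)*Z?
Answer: 488368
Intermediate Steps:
J(Z, y) = Z*(Z + y)
w(V) = 6*V (w(V) = V + 5*V = 6*V)
((5*7)*(-2) - J(-8, 4))*w(-8) - 1*(-483472) = ((5*7)*(-2) - (-8)*(-8 + 4))*(6*(-8)) - 1*(-483472) = (35*(-2) - (-8)*(-4))*(-48) + 483472 = (-70 - 1*32)*(-48) + 483472 = (-70 - 32)*(-48) + 483472 = -102*(-48) + 483472 = 4896 + 483472 = 488368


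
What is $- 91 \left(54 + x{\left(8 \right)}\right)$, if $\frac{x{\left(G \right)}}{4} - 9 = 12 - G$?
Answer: $-9646$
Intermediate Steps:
$x{\left(G \right)} = 84 - 4 G$ ($x{\left(G \right)} = 36 + 4 \left(12 - G\right) = 36 - \left(-48 + 4 G\right) = 84 - 4 G$)
$- 91 \left(54 + x{\left(8 \right)}\right) = - 91 \left(54 + \left(84 - 32\right)\right) = - 91 \left(54 + 52\right) = \left(-91\right) 106 = -9646$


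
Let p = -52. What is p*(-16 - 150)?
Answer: 8632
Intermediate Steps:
p*(-16 - 150) = -52*(-16 - 150) = -52*(-166) = 8632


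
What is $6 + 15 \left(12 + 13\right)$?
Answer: $381$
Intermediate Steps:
$6 + 15 \left(12 + 13\right) = 6 + 15 \cdot 25 = 6 + 375 = 381$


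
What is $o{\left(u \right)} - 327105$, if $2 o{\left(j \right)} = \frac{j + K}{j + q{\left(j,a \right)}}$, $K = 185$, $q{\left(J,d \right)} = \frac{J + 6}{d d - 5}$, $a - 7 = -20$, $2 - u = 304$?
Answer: $- \frac{905426107}{2768} \approx -3.2711 \cdot 10^{5}$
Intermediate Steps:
$u = -302$ ($u = 2 - 304 = -302$)
$a = -13$ ($a = 7 - 20 = -13$)
$q{\left(J,d \right)} = \frac{6 + J}{-5 + d^{2}}$ ($q{\left(J,d \right)} = \frac{6 + J}{d^{2} - 5} = \frac{6 + J}{-5 + d^{2}}$)
$o{\left(j \right)} = \frac{185 + j}{2 \left(\frac{3}{82} + \frac{165 j}{164}\right)}$ ($o{\left(j \right)} = \frac{\left(j + 185\right) \frac{1}{j + \frac{6 + j}{-5 + \left(-13\right)^{2}}}}{2} = \frac{\left(185 + j\right) \frac{1}{j + \frac{6 + j}{-5 + 169}}}{2} = \frac{\left(185 + j\right) \frac{1}{j + \frac{6 + j}{164}}}{2} = \frac{\left(185 + j\right) \frac{1}{j + \left(\frac{3}{82} + \frac{j}{164}\right)}}{2} = \frac{\left(185 + j\right) \frac{1}{\frac{3}{82} + \frac{165 j}{164}}}{2} = \frac{\frac{1}{\frac{3}{82} + \frac{165 j}{164}} \left(185 + j\right)}{2} = \frac{185 + j}{2 \left(\frac{3}{82} + \frac{165 j}{164}\right)}$)
$o{\left(u \right)} - 327105 = \frac{82 \left(185 - 302\right)}{3 \left(2 + 55 \left(-302\right)\right)} - 327105 = \frac{82}{3} \frac{1}{2 - 16610} \left(-117\right) - 327105 = \frac{82}{3} \frac{1}{-16608} \left(-117\right) - 327105 = \frac{82}{3} \left(- \frac{1}{16608}\right) \left(-117\right) - 327105 = \frac{533}{2768} - 327105 = - \frac{905426107}{2768}$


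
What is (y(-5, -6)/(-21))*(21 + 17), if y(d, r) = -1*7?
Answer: 38/3 ≈ 12.667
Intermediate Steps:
y(d, r) = -7
(y(-5, -6)/(-21))*(21 + 17) = (-7/(-21))*(21 + 17) = -7*(-1/21)*38 = (⅓)*38 = 38/3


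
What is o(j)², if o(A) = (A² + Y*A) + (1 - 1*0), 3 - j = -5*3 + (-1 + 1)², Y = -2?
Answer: 83521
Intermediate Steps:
j = 18 (j = 3 - (-5*3 + (-1 + 1)²) = 3 - (-15 + 0²) = 3 - (-15 + 0) = 3 - 1*(-15) = 3 + 15 = 18)
o(A) = 1 + A² - 2*A (o(A) = (A² - 2*A) + (1 - 1*0) = (A² - 2*A) + (1 + 0) = (A² - 2*A) + 1 = 1 + A² - 2*A)
o(j)² = (1 + 18² - 2*18)² = (1 + 324 - 36)² = 289² = 83521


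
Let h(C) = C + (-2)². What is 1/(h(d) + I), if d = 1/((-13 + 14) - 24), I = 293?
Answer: 23/6830 ≈ 0.0033675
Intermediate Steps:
d = -1/23 (d = 1/(1 - 24) = 1/(-23) = -1/23 ≈ -0.043478)
h(C) = 4 + C (h(C) = C + 4 = 4 + C)
1/(h(d) + I) = 1/((4 - 1/23) + 293) = 1/(91/23 + 293) = 1/(6830/23) = 23/6830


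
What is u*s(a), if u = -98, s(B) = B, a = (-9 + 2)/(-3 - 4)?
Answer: -98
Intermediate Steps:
a = 1 (a = -7/(-7) = -7*(-1/7) = 1)
u*s(a) = -98*1 = -98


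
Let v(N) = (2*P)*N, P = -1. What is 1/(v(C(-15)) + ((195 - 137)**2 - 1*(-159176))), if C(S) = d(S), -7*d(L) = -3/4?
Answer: 14/2275557 ≈ 6.1523e-6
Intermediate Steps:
d(L) = 3/28 (d(L) = -(-3)/(7*4) = -1/7*(-3/4) = 3/28)
C(S) = 3/28
v(N) = -2*N (v(N) = (2*(-1))*N = -2*N)
1/(v(C(-15)) + ((195 - 137)**2 - 1*(-159176))) = 1/(-2*3/28 + ((195 - 137)**2 - 1*(-159176))) = 1/(-3/14 + (58**2 + 159176)) = 1/(-3/14 + (3364 + 159176)) = 1/(-3/14 + 162540) = 1/(2275557/14) = 14/2275557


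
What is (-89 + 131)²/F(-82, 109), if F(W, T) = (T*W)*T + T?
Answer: -196/108237 ≈ -0.0018108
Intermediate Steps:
F(W, T) = T + W*T² (F(W, T) = W*T² + T = T + W*T²)
(-89 + 131)²/F(-82, 109) = (-89 + 131)²/((109*(1 + 109*(-82)))) = 42²/((109*(1 - 8938))) = 1764/((109*(-8937))) = 1764/(-974133) = 1764*(-1/974133) = -196/108237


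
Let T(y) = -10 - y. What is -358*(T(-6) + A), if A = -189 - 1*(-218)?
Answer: -8950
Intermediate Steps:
A = 29 (A = -189 + 218 = 29)
-358*(T(-6) + A) = -358*((-10 - 1*(-6)) + 29) = -358*((-10 + 6) + 29) = -358*(-4 + 29) = -358*25 = -8950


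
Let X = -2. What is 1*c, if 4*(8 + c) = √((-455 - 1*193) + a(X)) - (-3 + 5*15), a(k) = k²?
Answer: -26 + I*√161/2 ≈ -26.0 + 6.3443*I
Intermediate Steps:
c = -26 + I*√161/2 (c = -8 + (√((-455 - 1*193) + (-2)²) - (-3 + 5*15))/4 = -8 + (√((-455 - 193) + 4) - (-3 + 75))/4 = -8 + (√(-648 + 4) - 1*72)/4 = -8 + (√(-644) - 72)/4 = -8 + (2*I*√161 - 72)/4 = -8 + (-72 + 2*I*√161)/4 = -8 + (-18 + I*√161/2) = -26 + I*√161/2 ≈ -26.0 + 6.3443*I)
1*c = 1*(-26 + I*√161/2) = -26 + I*√161/2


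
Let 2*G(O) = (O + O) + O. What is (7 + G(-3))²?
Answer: 25/4 ≈ 6.2500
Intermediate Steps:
G(O) = 3*O/2 (G(O) = ((O + O) + O)/2 = (2*O + O)/2 = (3*O)/2 = 3*O/2)
(7 + G(-3))² = (7 + (3/2)*(-3))² = (7 - 9/2)² = (5/2)² = 25/4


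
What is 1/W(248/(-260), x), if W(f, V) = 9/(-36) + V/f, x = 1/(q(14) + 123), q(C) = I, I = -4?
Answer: -14756/3819 ≈ -3.8638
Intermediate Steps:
q(C) = -4
x = 1/119 (x = 1/(-4 + 123) = 1/119 ≈ 0.0084034)
W(f, V) = -¼ + V/f (W(f, V) = 9*(-1/36) + V/f = -¼ + V/f)
1/W(248/(-260), x) = 1/((1/119 - 62/(-260))/((248/(-260)))) = 1/((1/119 - 62*(-1)/260)/((248*(-1/260)))) = 1/((1/119 - ¼*(-62/65))/(-62/65)) = 1/(-65*(1/119 + 31/130)/62) = 1/(-65/62*3819/15470) = 1/(-3819/14756) = -14756/3819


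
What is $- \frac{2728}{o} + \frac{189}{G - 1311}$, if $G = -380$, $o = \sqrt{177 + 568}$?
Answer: $- \frac{189}{1691} - \frac{2728 \sqrt{745}}{745} \approx -100.06$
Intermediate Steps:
$o = \sqrt{745} \approx 27.295$
$- \frac{2728}{o} + \frac{189}{G - 1311} = - \frac{2728}{\sqrt{745}} + \frac{189}{-380 - 1311} = - 2728 \frac{\sqrt{745}}{745} + \frac{189}{-380 - 1311} = - \frac{2728 \sqrt{745}}{745} + \frac{189}{-1691} = - \frac{2728 \sqrt{745}}{745} + 189 \left(- \frac{1}{1691}\right) = - \frac{2728 \sqrt{745}}{745} - \frac{189}{1691} = - \frac{189}{1691} - \frac{2728 \sqrt{745}}{745}$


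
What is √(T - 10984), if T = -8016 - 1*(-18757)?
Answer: 9*I*√3 ≈ 15.588*I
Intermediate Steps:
T = 10741 (T = -8016 + 18757 = 10741)
√(T - 10984) = √(10741 - 10984) = √(-243) = 9*I*√3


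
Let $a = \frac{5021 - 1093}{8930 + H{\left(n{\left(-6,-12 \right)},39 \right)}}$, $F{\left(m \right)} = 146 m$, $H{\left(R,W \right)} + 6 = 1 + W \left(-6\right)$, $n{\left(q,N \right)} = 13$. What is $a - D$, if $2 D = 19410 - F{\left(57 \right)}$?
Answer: $- \frac{48178976}{8691} \approx -5543.5$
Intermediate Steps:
$H{\left(R,W \right)} = -5 - 6 W$ ($H{\left(R,W \right)} = -6 + \left(1 + W \left(-6\right)\right) = -6 - \left(-1 + 6 W\right) = -5 - 6 W$)
$a = \frac{3928}{8691}$ ($a = \frac{5021 - 1093}{8930 - 239} = \frac{3928}{8930 - 239} = \frac{3928}{8691} \approx 0.45196$)
$D = 5544$ ($D = \frac{19410 - 146 \cdot 57}{2} = \frac{19410 - 8322}{2} = \frac{1}{2} \cdot 11088 = 5544$)
$a - D = \frac{3928}{8691} - 5544 = - \frac{48178976}{8691}$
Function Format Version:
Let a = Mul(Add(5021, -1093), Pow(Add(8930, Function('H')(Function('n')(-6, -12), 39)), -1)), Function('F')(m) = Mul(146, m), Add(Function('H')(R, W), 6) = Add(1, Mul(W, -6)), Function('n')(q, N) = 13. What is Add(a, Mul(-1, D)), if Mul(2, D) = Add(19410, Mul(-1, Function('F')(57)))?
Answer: Rational(-48178976, 8691) ≈ -5543.5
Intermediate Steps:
Function('H')(R, W) = Add(-5, Mul(-6, W)) (Function('H')(R, W) = Add(-6, Add(1, Mul(W, -6))) = Add(-6, Add(1, Mul(-6, W))) = Add(-5, Mul(-6, W)))
a = Rational(3928, 8691) (a = Mul(Add(5021, -1093), Pow(Add(8930, Add(-5, Mul(-6, 39))), -1)) = Mul(3928, Pow(Add(8930, Add(-5, -234)), -1)) = Mul(3928, Pow(Add(8930, -239), -1)) = Mul(3928, Pow(8691, -1)) = Mul(3928, Rational(1, 8691)) = Rational(3928, 8691) ≈ 0.45196)
D = 5544 (D = Mul(Rational(1, 2), Add(19410, Mul(-1, Mul(146, 57)))) = Mul(Rational(1, 2), Add(19410, Mul(-1, 8322))) = Mul(Rational(1, 2), Add(19410, -8322)) = Mul(Rational(1, 2), 11088) = 5544)
Add(a, Mul(-1, D)) = Add(Rational(3928, 8691), Mul(-1, 5544)) = Add(Rational(3928, 8691), -5544) = Rational(-48178976, 8691)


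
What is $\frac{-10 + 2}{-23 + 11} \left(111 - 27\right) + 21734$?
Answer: $21790$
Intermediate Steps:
$\frac{-10 + 2}{-23 + 11} \left(111 - 27\right) + 21734 = - \frac{8}{-12} \cdot 84 + 21734 = \left(-8\right) \left(- \frac{1}{12}\right) 84 + 21734 = \frac{2}{3} \cdot 84 + 21734 = 56 + 21734 = 21790$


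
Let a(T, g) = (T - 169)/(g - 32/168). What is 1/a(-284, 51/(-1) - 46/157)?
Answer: 169741/1493541 ≈ 0.11365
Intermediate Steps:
a(T, g) = (-169 + T)/(-4/21 + g) (a(T, g) = (-169 + T)/(g - 32*1/168) = (-169 + T)/(g - 4/21) = (-169 + T)/(-4/21 + g))
1/a(-284, 51/(-1) - 46/157) = 1/(21*(-169 - 284)/(-4 + 21*(51/(-1) - 46/157))) = 1/(21*(-453)/(-4 + 21*(51*(-1) - 46*1/157))) = 1/(21*(-453)/(-4 + 21*(-51 - 46/157))) = 1/(21*(-453)/(-4 + 21*(-8053/157))) = 1/(21*(-453)/(-4 - 169113/157)) = 1/(21*(-453)/(-169741/157)) = 1/(21*(-157/169741)*(-453)) = 1/(1493541/169741) = 169741/1493541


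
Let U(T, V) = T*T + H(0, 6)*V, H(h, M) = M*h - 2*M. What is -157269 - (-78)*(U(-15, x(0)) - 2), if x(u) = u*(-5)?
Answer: -139875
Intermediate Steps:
H(h, M) = -2*M + M*h
x(u) = -5*u
U(T, V) = T² - 12*V (U(T, V) = T*T + (6*(-2 + 0))*V = T² + (6*(-2))*V = T² - 12*V)
-157269 - (-78)*(U(-15, x(0)) - 2) = -157269 - (-78)*(((-15)² - (-60)*0) - 2) = -157269 - (-78)*((225 - 12*0) - 2) = -157269 - (-78)*((225 + 0) - 2) = -157269 - (-78)*(225 - 2) = -157269 - (-78)*223 = -157269 - 1*(-17394) = -157269 + 17394 = -139875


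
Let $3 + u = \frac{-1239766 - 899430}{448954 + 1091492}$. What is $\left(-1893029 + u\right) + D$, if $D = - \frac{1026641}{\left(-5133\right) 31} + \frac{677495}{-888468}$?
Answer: $- \frac{3271957477703724070889}{1728425568634044} \approx -1.893 \cdot 10^{6}$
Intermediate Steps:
$u = - \frac{3380267}{770223}$ ($u = -3 + \frac{-1239766 - 899430}{448954 + 1091492} = -3 - \frac{2139196}{1540446} = -3 - \frac{1069598}{770223} = - \frac{3380267}{770223} \approx -4.3887$)
$D = \frac{38301554243}{6732175884}$ ($D = - \frac{1026641}{-159123} + 677495 \left(- \frac{1}{888468}\right) = \left(-1026641\right) \left(- \frac{1}{159123}\right) - \frac{96785}{126924} = \frac{1026641}{159123} - \frac{96785}{126924} = \frac{38301554243}{6732175884} \approx 5.6893$)
$\left(-1893029 + u\right) + D = \left(-1893029 - \frac{3380267}{770223}\right) + \frac{38301554243}{6732175884} = - \frac{1458057855734}{770223} + \frac{38301554243}{6732175884} = - \frac{3271957477703724070889}{1728425568634044}$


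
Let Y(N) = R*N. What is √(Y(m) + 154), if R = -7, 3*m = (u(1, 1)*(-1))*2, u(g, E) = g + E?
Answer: 7*√30/3 ≈ 12.780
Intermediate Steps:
u(g, E) = E + g
m = -4/3 (m = (((1 + 1)*(-1))*2)/3 = ((2*(-1))*2)/3 = (-2*2)/3 = (⅓)*(-4) = -4/3 ≈ -1.3333)
Y(N) = -7*N
√(Y(m) + 154) = √(-7*(-4/3) + 154) = √(28/3 + 154) = √(490/3) = 7*√30/3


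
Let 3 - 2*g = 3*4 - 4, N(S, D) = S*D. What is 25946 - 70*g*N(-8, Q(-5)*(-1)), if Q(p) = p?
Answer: 18946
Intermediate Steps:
N(S, D) = D*S
g = -5/2 (g = 3/2 - (3*4 - 4)/2 = 3/2 - (12 - 4)/2 = 3/2 - 1/2*8 = 3/2 - 4 = -5/2 ≈ -2.5000)
25946 - 70*g*N(-8, Q(-5)*(-1)) = 25946 - 70*(-5/2)*-5*(-1)*(-8) = 25946 - (-175)*5*(-8) = 25946 - (-175)*(-40) = 25946 - 1*7000 = 25946 - 7000 = 18946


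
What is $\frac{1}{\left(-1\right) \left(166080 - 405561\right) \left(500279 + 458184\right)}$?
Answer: $\frac{1}{229533677703} \approx 4.3567 \cdot 10^{-12}$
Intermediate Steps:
$\frac{1}{\left(-1\right) \left(166080 - 405561\right) \left(500279 + 458184\right)} = \frac{1}{\left(-1\right) \left(\left(-239481\right) 958463\right)} = \frac{1}{\left(-1\right) \left(-229533677703\right)} = \frac{1}{229533677703}$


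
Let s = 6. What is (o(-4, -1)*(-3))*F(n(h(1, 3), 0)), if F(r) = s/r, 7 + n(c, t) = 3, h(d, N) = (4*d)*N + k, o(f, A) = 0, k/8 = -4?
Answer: 0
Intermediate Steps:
k = -32 (k = 8*(-4) = -32)
h(d, N) = -32 + 4*N*d (h(d, N) = (4*d)*N - 32 = 4*N*d - 32 = -32 + 4*N*d)
n(c, t) = -4 (n(c, t) = -7 + 3 = -4)
F(r) = 6/r
(o(-4, -1)*(-3))*F(n(h(1, 3), 0)) = (0*(-3))*(6/(-4)) = 0*(6*(-1/4)) = 0*(-3/2) = 0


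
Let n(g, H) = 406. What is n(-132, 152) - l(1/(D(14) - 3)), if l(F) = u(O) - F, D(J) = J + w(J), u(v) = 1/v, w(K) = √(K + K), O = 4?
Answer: 150983/372 - 2*√7/93 ≈ 405.81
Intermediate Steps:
w(K) = √2*√K (w(K) = √(2*K) = √2*√K)
D(J) = J + √2*√J
l(F) = ¼ - F (l(F) = 1/4 - F = ¼ - F)
n(-132, 152) - l(1/(D(14) - 3)) = 406 - (¼ - 1/((14 + √2*√14) - 3)) = 406 - (¼ - 1/((14 + 2*√7) - 3)) = 406 - (¼ - 1/(11 + 2*√7)) = 406 + (-¼ + 1/(11 + 2*√7)) = 1623/4 + 1/(11 + 2*√7)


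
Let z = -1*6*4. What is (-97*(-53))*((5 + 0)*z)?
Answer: -616920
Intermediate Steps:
z = -24 (z = -6*4 = -24)
(-97*(-53))*((5 + 0)*z) = (-97*(-53))*((5 + 0)*(-24)) = 5141*(5*(-24)) = 5141*(-120) = -616920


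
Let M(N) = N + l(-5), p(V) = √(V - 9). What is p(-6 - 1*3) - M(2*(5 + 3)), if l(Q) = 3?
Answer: -19 + 3*I*√2 ≈ -19.0 + 4.2426*I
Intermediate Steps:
p(V) = √(-9 + V)
M(N) = 3 + N (M(N) = N + 3 = 3 + N)
p(-6 - 1*3) - M(2*(5 + 3)) = √(-9 + (-6 - 1*3)) - (3 + 2*(5 + 3)) = √(-9 + (-6 - 3)) - (3 + 2*8) = √(-9 - 9) - (3 + 16) = √(-18) - 1*19 = 3*I*√2 - 19 = -19 + 3*I*√2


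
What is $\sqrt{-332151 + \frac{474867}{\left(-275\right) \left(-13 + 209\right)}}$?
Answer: $\frac{i \sqrt{196937551437}}{770} \approx 576.33 i$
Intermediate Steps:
$\sqrt{-332151 + \frac{474867}{\left(-275\right) \left(-13 + 209\right)}} = \sqrt{-332151 + \frac{474867}{\left(-275\right) 196}} = \sqrt{-332151 + \frac{474867}{-53900}} = \sqrt{-332151 + 474867 \left(- \frac{1}{53900}\right)} = \sqrt{-332151 - \frac{474867}{53900}} = \sqrt{- \frac{17903413767}{53900}} = \frac{i \sqrt{196937551437}}{770}$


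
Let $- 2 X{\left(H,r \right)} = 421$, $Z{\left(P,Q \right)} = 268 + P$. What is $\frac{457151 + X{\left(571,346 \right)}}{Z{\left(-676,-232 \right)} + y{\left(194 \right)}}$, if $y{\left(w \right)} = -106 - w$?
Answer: $- \frac{304627}{472} \approx -645.4$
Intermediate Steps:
$X{\left(H,r \right)} = - \frac{421}{2}$ ($X{\left(H,r \right)} = \left(- \frac{1}{2}\right) 421 = - \frac{421}{2}$)
$\frac{457151 + X{\left(571,346 \right)}}{Z{\left(-676,-232 \right)} + y{\left(194 \right)}} = \frac{457151 - \frac{421}{2}}{\left(268 - 676\right) - 300} = \frac{913881}{2 \left(-408 - 300\right)} = \frac{913881}{2 \left(-708\right)} = \frac{913881}{2} \left(- \frac{1}{708}\right) = - \frac{304627}{472}$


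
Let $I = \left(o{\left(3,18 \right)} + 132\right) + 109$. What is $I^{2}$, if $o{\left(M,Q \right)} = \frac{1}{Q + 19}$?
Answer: $\frac{79530724}{1369} \approx 58094.0$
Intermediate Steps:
$o{\left(M,Q \right)} = \frac{1}{19 + Q}$
$I = \frac{8918}{37}$ ($I = \left(\frac{1}{19 + 18} + 132\right) + 109 = \left(\frac{1}{37} + 132\right) + 109 = \frac{4885}{37} + 109 = \frac{8918}{37} \approx 241.03$)
$I^{2} = \left(\frac{8918}{37}\right)^{2} = \frac{79530724}{1369}$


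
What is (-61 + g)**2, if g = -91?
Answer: 23104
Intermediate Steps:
(-61 + g)**2 = (-61 - 91)**2 = (-152)**2 = 23104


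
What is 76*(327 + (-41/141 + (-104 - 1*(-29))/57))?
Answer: 3486916/141 ≈ 24730.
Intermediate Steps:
76*(327 + (-41/141 + (-104 - 1*(-29))/57)) = 76*(327 + (-41*1/141 + (-104 + 29)*(1/57))) = 76*(327 + (-41/141 - 75*1/57)) = 76*(327 + (-41/141 - 25/19)) = 76*(327 - 4304/2679) = 76*(871729/2679) = 3486916/141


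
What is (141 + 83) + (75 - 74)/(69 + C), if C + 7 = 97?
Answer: 35617/159 ≈ 224.01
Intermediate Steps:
C = 90 (C = -7 + 97 = 90)
(141 + 83) + (75 - 74)/(69 + C) = (141 + 83) + (75 - 74)/(69 + 90) = 224 + 1/159 = 35617/159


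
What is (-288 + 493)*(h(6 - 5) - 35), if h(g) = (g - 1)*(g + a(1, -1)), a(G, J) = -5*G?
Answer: -7175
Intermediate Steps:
h(g) = (-1 + g)*(-5 + g) (h(g) = (g - 1)*(g - 5*1) = (-1 + g)*(g - 5) = (-1 + g)*(-5 + g))
(-288 + 493)*(h(6 - 5) - 35) = (-288 + 493)*((5 + (6 - 5)**2 - 6*(6 - 5)) - 35) = 205*((5 + 1**2 - 6*1) - 35) = 205*((5 + 1 - 6) - 35) = 205*(0 - 35) = 205*(-35) = -7175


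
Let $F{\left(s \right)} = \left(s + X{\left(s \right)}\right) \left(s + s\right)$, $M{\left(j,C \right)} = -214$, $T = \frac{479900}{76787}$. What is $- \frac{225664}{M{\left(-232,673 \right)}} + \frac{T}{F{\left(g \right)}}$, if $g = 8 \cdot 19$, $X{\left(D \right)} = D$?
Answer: $\frac{200173780070861}{189827292736} \approx 1054.5$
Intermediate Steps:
$T = \frac{479900}{76787}$ ($T = 479900 \cdot \frac{1}{76787} = \frac{479900}{76787} \approx 6.2498$)
$g = 152$
$F{\left(s \right)} = 4 s^{2}$ ($F{\left(s \right)} = \left(s + s\right) \left(s + s\right) = 2 s 2 s = 4 s^{2}$)
$- \frac{225664}{M{\left(-232,673 \right)}} + \frac{T}{F{\left(g \right)}} = - \frac{225664}{-214} + \frac{479900}{76787 \cdot 4 \cdot 152^{2}} = \left(-225664\right) \left(- \frac{1}{214}\right) + \frac{479900}{76787 \cdot 4 \cdot 23104} = \frac{112832}{107} + \frac{479900}{76787 \cdot 92416} = \frac{112832}{107} + \frac{479900}{76787} \cdot \frac{1}{92416} = \frac{112832}{107} + \frac{119975}{1774086848} = \frac{200173780070861}{189827292736}$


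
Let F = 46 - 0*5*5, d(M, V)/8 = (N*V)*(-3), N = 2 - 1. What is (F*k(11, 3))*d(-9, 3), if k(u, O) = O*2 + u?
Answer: -56304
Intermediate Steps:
N = 1
d(M, V) = -24*V (d(M, V) = 8*((1*V)*(-3)) = 8*(V*(-3)) = 8*(-3*V) = -24*V)
k(u, O) = u + 2*O (k(u, O) = 2*O + u = u + 2*O)
F = 46 (F = 46 - 0*5 = 46 - 1*0 = 46 + 0 = 46)
(F*k(11, 3))*d(-9, 3) = (46*(11 + 2*3))*(-24*3) = (46*(11 + 6))*(-72) = (46*17)*(-72) = 782*(-72) = -56304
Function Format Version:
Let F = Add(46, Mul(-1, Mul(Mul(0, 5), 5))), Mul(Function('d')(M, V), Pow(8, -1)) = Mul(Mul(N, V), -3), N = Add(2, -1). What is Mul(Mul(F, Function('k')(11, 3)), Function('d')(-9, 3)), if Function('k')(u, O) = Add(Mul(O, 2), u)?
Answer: -56304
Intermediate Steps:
N = 1
Function('d')(M, V) = Mul(-24, V) (Function('d')(M, V) = Mul(8, Mul(Mul(1, V), -3)) = Mul(8, Mul(V, -3)) = Mul(8, Mul(-3, V)) = Mul(-24, V))
Function('k')(u, O) = Add(u, Mul(2, O)) (Function('k')(u, O) = Add(Mul(2, O), u) = Add(u, Mul(2, O)))
F = 46 (F = Add(46, Mul(-1, Mul(0, 5))) = Add(46, Mul(-1, 0)) = Add(46, 0) = 46)
Mul(Mul(F, Function('k')(11, 3)), Function('d')(-9, 3)) = Mul(Mul(46, Add(11, Mul(2, 3))), Mul(-24, 3)) = Mul(Mul(46, Add(11, 6)), -72) = Mul(Mul(46, 17), -72) = Mul(782, -72) = -56304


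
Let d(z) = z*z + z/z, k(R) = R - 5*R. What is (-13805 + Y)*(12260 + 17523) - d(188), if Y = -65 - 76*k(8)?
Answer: -340693299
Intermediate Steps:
k(R) = -4*R
Y = 2367 (Y = -65 - (-304)*8 = -65 - 76*(-32) = -65 + 2432 = 2367)
d(z) = 1 + z² (d(z) = z² + 1 = 1 + z²)
(-13805 + Y)*(12260 + 17523) - d(188) = (-13805 + 2367)*(12260 + 17523) - (1 + 188²) = -11438*29783 - (1 + 35344) = -340657954 - 1*35345 = -340657954 - 35345 = -340693299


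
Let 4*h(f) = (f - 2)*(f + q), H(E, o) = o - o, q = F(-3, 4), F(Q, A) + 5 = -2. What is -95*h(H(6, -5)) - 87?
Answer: -839/2 ≈ -419.50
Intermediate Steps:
F(Q, A) = -7 (F(Q, A) = -5 - 2 = -7)
q = -7
H(E, o) = 0
h(f) = (-7 + f)*(-2 + f)/4 (h(f) = ((f - 2)*(f - 7))/4 = ((-2 + f)*(-7 + f))/4 = ((-7 + f)*(-2 + f))/4 = (-7 + f)*(-2 + f)/4)
-95*h(H(6, -5)) - 87 = -95*(7/2 - 9/4*0 + (¼)*0²) - 87 = -95*(7/2 + 0 + (¼)*0) - 87 = -95*(7/2 + 0 + 0) - 87 = -95*7/2 - 87 = -665/2 - 87 = -839/2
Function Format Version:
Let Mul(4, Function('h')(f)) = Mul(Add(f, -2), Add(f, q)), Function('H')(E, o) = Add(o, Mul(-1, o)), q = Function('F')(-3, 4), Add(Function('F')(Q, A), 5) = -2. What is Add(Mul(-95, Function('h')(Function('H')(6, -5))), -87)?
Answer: Rational(-839, 2) ≈ -419.50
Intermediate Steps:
Function('F')(Q, A) = -7 (Function('F')(Q, A) = Add(-5, -2) = -7)
q = -7
Function('H')(E, o) = 0
Function('h')(f) = Mul(Rational(1, 4), Add(-7, f), Add(-2, f)) (Function('h')(f) = Mul(Rational(1, 4), Mul(Add(f, -2), Add(f, -7))) = Mul(Rational(1, 4), Mul(Add(-2, f), Add(-7, f))) = Mul(Rational(1, 4), Mul(Add(-7, f), Add(-2, f))) = Mul(Rational(1, 4), Add(-7, f), Add(-2, f)))
Add(Mul(-95, Function('h')(Function('H')(6, -5))), -87) = Add(Mul(-95, Add(Rational(7, 2), Mul(Rational(-9, 4), 0), Mul(Rational(1, 4), Pow(0, 2)))), -87) = Add(Mul(-95, Add(Rational(7, 2), 0, Mul(Rational(1, 4), 0))), -87) = Add(Mul(-95, Add(Rational(7, 2), 0, 0)), -87) = Add(Mul(-95, Rational(7, 2)), -87) = Add(Rational(-665, 2), -87) = Rational(-839, 2)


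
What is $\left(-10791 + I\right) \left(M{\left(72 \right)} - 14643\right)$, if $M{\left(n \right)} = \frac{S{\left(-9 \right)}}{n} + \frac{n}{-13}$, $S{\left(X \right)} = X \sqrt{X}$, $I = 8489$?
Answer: $\frac{438372162}{13} + \frac{3453 i}{4} \approx 3.3721 \cdot 10^{7} + 863.25 i$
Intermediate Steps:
$S{\left(X \right)} = X^{\frac{3}{2}}$
$M{\left(n \right)} = - \frac{n}{13} - \frac{27 i}{n}$ ($M{\left(n \right)} = \frac{\left(-9\right)^{\frac{3}{2}}}{n} + \frac{n}{-13} = \frac{\left(-27\right) i}{n} + n \left(- \frac{1}{13}\right) = - \frac{27 i}{n} - \frac{n}{13} = - \frac{n}{13} - \frac{27 i}{n}$)
$\left(-10791 + I\right) \left(M{\left(72 \right)} - 14643\right) = \left(-10791 + 8489\right) \left(\left(\left(- \frac{1}{13}\right) 72 - \frac{27 i}{72}\right) - 14643\right) = - 2302 \left(\left(- \frac{72}{13} - 27 i \frac{1}{72}\right) - 14643\right) = - 2302 \left(\left(- \frac{72}{13} - \frac{3 i}{8}\right) - 14643\right) = - 2302 \left(- \frac{190431}{13} - \frac{3 i}{8}\right) = \frac{438372162}{13} + \frac{3453 i}{4}$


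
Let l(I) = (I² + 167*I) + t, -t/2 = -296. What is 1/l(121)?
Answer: 1/35440 ≈ 2.8217e-5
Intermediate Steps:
t = 592 (t = -2*(-296) = 592)
l(I) = 592 + I² + 167*I (l(I) = (I² + 167*I) + 592 = 592 + I² + 167*I)
1/l(121) = 1/(592 + 121² + 167*121) = 1/(592 + 14641 + 20207) = 1/35440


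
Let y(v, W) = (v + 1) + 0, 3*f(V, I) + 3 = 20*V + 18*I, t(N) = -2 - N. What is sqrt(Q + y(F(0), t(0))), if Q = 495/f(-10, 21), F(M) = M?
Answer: 2*sqrt(2905)/35 ≈ 3.0799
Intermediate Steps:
f(V, I) = -1 + 6*I + 20*V/3 (f(V, I) = -1 + (20*V + 18*I)/3 = -1 + (18*I + 20*V)/3 = -1 + (6*I + 20*V/3) = -1 + 6*I + 20*V/3)
y(v, W) = 1 + v (y(v, W) = (1 + v) + 0 = 1 + v)
Q = 297/35 (Q = 495/(-1 + 6*21 + (20/3)*(-10)) = 495/(-1 + 126 - 200/3) = 495/(175/3) = 495*(3/175) = 297/35 ≈ 8.4857)
sqrt(Q + y(F(0), t(0))) = sqrt(297/35 + (1 + 0)) = sqrt(297/35 + 1) = sqrt(332/35) = 2*sqrt(2905)/35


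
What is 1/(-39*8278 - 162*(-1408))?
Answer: -1/94746 ≈ -1.0555e-5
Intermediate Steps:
1/(-39*8278 - 162*(-1408)) = 1/(-322842 + 228096) = 1/(-94746) = -1/94746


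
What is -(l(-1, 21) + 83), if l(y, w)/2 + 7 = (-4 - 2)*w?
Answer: 183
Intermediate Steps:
l(y, w) = -14 - 12*w (l(y, w) = -14 + 2*((-4 - 2)*w) = -14 + 2*(-6*w) = -14 - 12*w)
-(l(-1, 21) + 83) = -((-14 - 12*21) + 83) = -((-14 - 252) + 83) = -(-266 + 83) = -1*(-183) = 183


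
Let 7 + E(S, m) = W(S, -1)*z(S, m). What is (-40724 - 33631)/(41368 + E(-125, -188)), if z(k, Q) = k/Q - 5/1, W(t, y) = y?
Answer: -13978740/7776683 ≈ -1.7975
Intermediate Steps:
z(k, Q) = -5 + k/Q (z(k, Q) = k/Q - 5*1 = k/Q - 5 = -5 + k/Q)
E(S, m) = -2 - S/m (E(S, m) = -7 - (-5 + S/m) = -7 + (5 - S/m) = -2 - S/m)
(-40724 - 33631)/(41368 + E(-125, -188)) = (-40724 - 33631)/(41368 + (-2 - 1*(-125)/(-188))) = -74355/(41368 + (-2 - 1*(-125)*(-1/188))) = -74355/(41368 + (-2 - 125/188)) = -74355/(41368 - 501/188) = -74355/7776683/188 = -74355*188/7776683 = -13978740/7776683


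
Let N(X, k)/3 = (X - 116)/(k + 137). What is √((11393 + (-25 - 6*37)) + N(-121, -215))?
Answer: √7540858/26 ≈ 105.62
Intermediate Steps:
N(X, k) = 3*(-116 + X)/(137 + k) (N(X, k) = 3*((X - 116)/(k + 137)) = 3*((-116 + X)/(137 + k)) = 3*(-116 + X)/(137 + k))
√((11393 + (-25 - 6*37)) + N(-121, -215)) = √((11393 + (-25 - 6*37)) + 3*(-116 - 121)/(137 - 215)) = √((11393 + (-25 - 222)) + 3*(-237)/(-78)) = √((11393 - 247) + 3*(-1/78)*(-237)) = √(11146 + 237/26) = √(290033/26) = √7540858/26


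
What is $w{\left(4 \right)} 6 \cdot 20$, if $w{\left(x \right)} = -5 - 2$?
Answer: $-840$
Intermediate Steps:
$w{\left(x \right)} = -7$ ($w{\left(x \right)} = -5 - 2 = -7$)
$w{\left(4 \right)} 6 \cdot 20 = \left(-7\right) 6 \cdot 20 = \left(-42\right) 20 = -840$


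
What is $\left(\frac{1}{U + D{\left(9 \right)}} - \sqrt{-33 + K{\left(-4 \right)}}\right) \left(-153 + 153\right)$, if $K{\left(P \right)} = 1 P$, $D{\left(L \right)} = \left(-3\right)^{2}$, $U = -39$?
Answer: $0$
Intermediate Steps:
$D{\left(L \right)} = 9$
$K{\left(P \right)} = P$
$\left(\frac{1}{U + D{\left(9 \right)}} - \sqrt{-33 + K{\left(-4 \right)}}\right) \left(-153 + 153\right) = \left(\frac{1}{-39 + 9} - \sqrt{-33 - 4}\right) \left(-153 + 153\right) = \left(\frac{1}{-30} - \sqrt{-37}\right) 0 = \left(- \frac{1}{30} - i \sqrt{37}\right) 0 = 0$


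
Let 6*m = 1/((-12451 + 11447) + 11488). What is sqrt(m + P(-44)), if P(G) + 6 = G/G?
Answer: I*sqrt(4946125794)/31452 ≈ 2.2361*I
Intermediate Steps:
P(G) = -5 (P(G) = -6 + G/G = -6 + 1 = -5)
m = 1/62904 (m = 1/(6*((-12451 + 11447) + 11488)) = 1/(6*(-1004 + 11488)) = (1/6)/10484 = (1/6)*(1/10484) = 1/62904 ≈ 1.5897e-5)
sqrt(m + P(-44)) = sqrt(1/62904 - 5) = sqrt(-314519/62904) = I*sqrt(4946125794)/31452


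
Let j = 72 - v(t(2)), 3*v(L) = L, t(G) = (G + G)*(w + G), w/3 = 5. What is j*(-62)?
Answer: -9176/3 ≈ -3058.7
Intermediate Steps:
w = 15 (w = 3*5 = 15)
t(G) = 2*G*(15 + G) (t(G) = (G + G)*(15 + G) = (2*G)*(15 + G) = 2*G*(15 + G))
v(L) = L/3
j = 148/3 (j = 72 - 2*2*(15 + 2)/3 = 72 - 2*2*17/3 = 72 - 68/3 = 148/3 ≈ 49.333)
j*(-62) = (148/3)*(-62) = -9176/3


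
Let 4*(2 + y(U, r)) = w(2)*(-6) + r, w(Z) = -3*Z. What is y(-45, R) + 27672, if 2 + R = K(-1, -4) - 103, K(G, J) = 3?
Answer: 55307/2 ≈ 27654.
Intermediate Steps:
R = -102 (R = -2 + (3 - 103) = -2 - 100 = -102)
y(U, r) = 7 + r/4 (y(U, r) = -2 + (-3*2*(-6) + r)/4 = -2 + (-6*(-6) + r)/4 = -2 + (36 + r)/4 = -2 + (9 + r/4) = 7 + r/4)
y(-45, R) + 27672 = (7 + (1/4)*(-102)) + 27672 = (7 - 51/2) + 27672 = -37/2 + 27672 = 55307/2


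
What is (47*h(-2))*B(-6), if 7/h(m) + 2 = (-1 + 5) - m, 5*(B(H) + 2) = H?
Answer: -1316/5 ≈ -263.20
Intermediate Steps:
B(H) = -2 + H/5
h(m) = 7/(2 - m) (h(m) = 7/(-2 + ((-1 + 5) - m)) = 7/(-2 + (4 - m)) = 7/(2 - m))
(47*h(-2))*B(-6) = (47*(-7/(-2 - 2)))*(-2 + (1/5)*(-6)) = (47*(-7/(-4)))*(-2 - 6/5) = (47*(-7*(-1/4)))*(-16/5) = (47*(7/4))*(-16/5) = (329/4)*(-16/5) = -1316/5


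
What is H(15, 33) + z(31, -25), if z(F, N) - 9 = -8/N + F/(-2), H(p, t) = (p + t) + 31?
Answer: 3641/50 ≈ 72.820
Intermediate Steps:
H(p, t) = 31 + p + t
z(F, N) = 9 - 8/N - F/2 (z(F, N) = 9 + (-8/N + F/(-2)) = 9 + (-8/N + F*(-1/2)) = 9 + (-8/N - F/2) = 9 - 8/N - F/2)
H(15, 33) + z(31, -25) = (31 + 15 + 33) + (9 - 8/(-25) - 1/2*31) = 79 + (9 - 8*(-1/25) - 31/2) = 79 + (9 + 8/25 - 31/2) = 79 - 309/50 = 3641/50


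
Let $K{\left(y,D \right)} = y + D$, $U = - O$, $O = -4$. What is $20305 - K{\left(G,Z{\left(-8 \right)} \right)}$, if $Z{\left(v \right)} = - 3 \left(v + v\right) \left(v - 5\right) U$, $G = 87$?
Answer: $22714$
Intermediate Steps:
$U = 4$ ($U = \left(-1\right) \left(-4\right) = 4$)
$Z{\left(v \right)} = - 24 v \left(-5 + v\right)$ ($Z{\left(v \right)} = - 3 \left(v + v\right) \left(v - 5\right) 4 = - 3 \cdot 2 v \left(-5 + v\right) 4 = - 6 v \left(-5 + v\right) 4 = - 24 v \left(-5 + v\right)$)
$K{\left(y,D \right)} = D + y$
$20305 - K{\left(G,Z{\left(-8 \right)} \right)} = 20305 - \left(24 \left(-8\right) \left(5 - -8\right) + 87\right) = 20305 - \left(24 \left(-8\right) \left(5 + 8\right) + 87\right) = 20305 - \left(24 \left(-8\right) 13 + 87\right) = 20305 - \left(-2496 + 87\right) = 20305 - -2409 = 20305 + 2409 = 22714$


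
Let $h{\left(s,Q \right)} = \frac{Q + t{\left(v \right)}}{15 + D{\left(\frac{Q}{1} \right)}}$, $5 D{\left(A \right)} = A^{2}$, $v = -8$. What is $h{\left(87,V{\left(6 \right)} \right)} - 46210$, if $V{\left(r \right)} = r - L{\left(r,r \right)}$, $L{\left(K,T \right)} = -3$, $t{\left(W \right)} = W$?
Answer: $- \frac{7208755}{156} \approx -46210.0$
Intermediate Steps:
$D{\left(A \right)} = \frac{A^{2}}{5}$
$V{\left(r \right)} = 3 + r$ ($V{\left(r \right)} = r - -3 = r + 3 = 3 + r$)
$h{\left(s,Q \right)} = \frac{-8 + Q}{15 + \frac{Q^{2}}{5}}$ ($h{\left(s,Q \right)} = \frac{Q - 8}{15 + \frac{\left(\frac{Q}{1}\right)^{2}}{5}} = \frac{-8 + Q}{15 + \frac{\left(Q 1\right)^{2}}{5}} = \frac{-8 + Q}{15 + \frac{Q^{2}}{5}}$)
$h{\left(87,V{\left(6 \right)} \right)} - 46210 = \frac{5 \left(-8 + \left(3 + 6\right)\right)}{75 + \left(3 + 6\right)^{2}} - 46210 = \frac{5 \left(-8 + 9\right)}{75 + 9^{2}} - 46210 = 5 \frac{1}{75 + 81} \cdot 1 - 46210 = 5 \cdot \frac{1}{156} \cdot 1 - 46210 = \frac{5}{156} - 46210 = - \frac{7208755}{156}$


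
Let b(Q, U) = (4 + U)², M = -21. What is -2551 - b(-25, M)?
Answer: -2840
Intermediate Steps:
-2551 - b(-25, M) = -2551 - (4 - 21)² = -2551 - 1*(-17)² = -2551 - 1*289 = -2551 - 289 = -2840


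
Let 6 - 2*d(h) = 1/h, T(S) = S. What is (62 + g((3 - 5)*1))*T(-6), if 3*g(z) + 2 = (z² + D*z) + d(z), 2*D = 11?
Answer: -721/2 ≈ -360.50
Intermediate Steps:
D = 11/2 (D = (½)*11 = 11/2 ≈ 5.5000)
d(h) = 3 - 1/(2*h)
g(z) = ⅓ - 1/(6*z) + z²/3 + 11*z/6 (g(z) = -⅔ + ((z² + 11*z/2) + (3 - 1/(2*z)))/3 = -⅔ + (3 + z² - 1/(2*z) + 11*z/2)/3 = -⅔ + (1 - 1/(6*z) + z²/3 + 11*z/6) = ⅓ - 1/(6*z) + z²/3 + 11*z/6)
(62 + g((3 - 5)*1))*T(-6) = (62 + (-1 + 2*((3 - 5)*1) + 2*((3 - 5)*1)³ + 11*((3 - 5)*1)²)/(6*(((3 - 5)*1))))*(-6) = (62 + (-1 + 2*(-2*1) + 2*(-2*1)³ + 11*(-2*1)²)/(6*((-2*1))))*(-6) = (62 + (⅙)*(-1 + 2*(-2) + 2*(-2)³ + 11*(-2)²)/(-2))*(-6) = (62 + (⅙)*(-½)*(-1 - 4 + 2*(-8) + 11*4))*(-6) = (62 + (⅙)*(-½)*(-1 - 4 - 16 + 44))*(-6) = (62 + (⅙)*(-½)*23)*(-6) = (62 - 23/12)*(-6) = (721/12)*(-6) = -721/2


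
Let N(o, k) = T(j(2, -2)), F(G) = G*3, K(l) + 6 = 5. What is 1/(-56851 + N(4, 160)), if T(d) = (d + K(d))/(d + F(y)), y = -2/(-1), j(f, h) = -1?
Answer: -5/284257 ≈ -1.7590e-5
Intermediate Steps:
y = 2 (y = -2*(-1) = 2)
K(l) = -1 (K(l) = -6 + 5 = -1)
F(G) = 3*G
T(d) = (-1 + d)/(6 + d) (T(d) = (d - 1)/(d + 3*2) = (-1 + d)/(d + 6) = (-1 + d)/(6 + d))
N(o, k) = -⅖ (N(o, k) = (-1 - 1)/(6 - 1) = -2/5 = (⅕)*(-2) = -⅖)
1/(-56851 + N(4, 160)) = 1/(-56851 - ⅖) = 1/(-284257/5) = -5/284257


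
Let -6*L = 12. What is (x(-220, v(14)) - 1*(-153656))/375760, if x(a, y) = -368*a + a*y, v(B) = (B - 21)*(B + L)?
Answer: 31637/46970 ≈ 0.67356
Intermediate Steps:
L = -2 (L = -1/6*12 = -2)
v(B) = (-21 + B)*(-2 + B) (v(B) = (B - 21)*(B - 2) = (-21 + B)*(-2 + B))
(x(-220, v(14)) - 1*(-153656))/375760 = (-220*(-368 + (42 + 14**2 - 23*14)) - 1*(-153656))/375760 = (-220*(-368 + (42 + 196 - 322)) + 153656)*(1/375760) = (-220*(-368 - 84) + 153656)*(1/375760) = (-220*(-452) + 153656)*(1/375760) = (99440 + 153656)*(1/375760) = 253096*(1/375760) = 31637/46970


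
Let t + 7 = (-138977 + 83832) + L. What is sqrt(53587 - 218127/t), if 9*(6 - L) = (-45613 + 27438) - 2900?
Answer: 2*sqrt(336213050733589)/158413 ≈ 231.50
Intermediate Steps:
L = 7043/3 (L = 6 - ((-45613 + 27438) - 2900)/9 = 6 - (-18175 - 2900)/9 = 6 - 1/9*(-21075) = 6 + 7025/3 = 7043/3 ≈ 2347.7)
t = -158413/3 (t = -7 + ((-138977 + 83832) + 7043/3) = -7 + (-55145 + 7043/3) = -7 - 158392/3 = -158413/3 ≈ -52804.)
sqrt(53587 - 218127/t) = sqrt(53587 - 218127/(-158413/3)) = sqrt(53587 - 218127*(-3/158413)) = sqrt(53587 + 654381/158413) = sqrt(8489531812/158413) = 2*sqrt(336213050733589)/158413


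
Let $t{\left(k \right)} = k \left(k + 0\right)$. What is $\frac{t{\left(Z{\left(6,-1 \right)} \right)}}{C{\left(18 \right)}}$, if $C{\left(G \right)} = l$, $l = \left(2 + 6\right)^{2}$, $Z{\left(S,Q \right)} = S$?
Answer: $\frac{9}{16} \approx 0.5625$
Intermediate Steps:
$t{\left(k \right)} = k^{2}$ ($t{\left(k \right)} = k k = k^{2}$)
$l = 64$ ($l = 8^{2} = 64$)
$C{\left(G \right)} = 64$
$\frac{t{\left(Z{\left(6,-1 \right)} \right)}}{C{\left(18 \right)}} = \frac{6^{2}}{64} = 36 \cdot \frac{1}{64} = \frac{9}{16}$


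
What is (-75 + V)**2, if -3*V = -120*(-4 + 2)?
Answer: 24025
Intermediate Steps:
V = -80 (V = -(-8)*5*(-4 + 2) = -(-8)*5*(-2) = -(-8)*(-10) = -1/3*240 = -80)
(-75 + V)**2 = (-75 - 80)**2 = (-155)**2 = 24025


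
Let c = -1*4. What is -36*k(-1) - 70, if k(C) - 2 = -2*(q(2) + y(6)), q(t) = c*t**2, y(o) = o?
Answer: -862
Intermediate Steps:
c = -4
q(t) = -4*t**2
k(C) = 22 (k(C) = 2 - 2*(-4*2**2 + 6) = 2 - 2*(-4*4 + 6) = 2 - 2*(-16 + 6) = 2 - 2*(-10) = 2 + 20 = 22)
-36*k(-1) - 70 = -36*22 - 70 = -792 - 70 = -862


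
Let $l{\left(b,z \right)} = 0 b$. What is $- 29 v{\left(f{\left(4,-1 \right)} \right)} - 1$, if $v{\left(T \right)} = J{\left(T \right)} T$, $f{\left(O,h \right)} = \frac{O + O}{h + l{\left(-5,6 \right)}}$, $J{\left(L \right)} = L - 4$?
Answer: $-2785$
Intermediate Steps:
$J{\left(L \right)} = -4 + L$
$l{\left(b,z \right)} = 0$
$f{\left(O,h \right)} = \frac{2 O}{h}$ ($f{\left(O,h \right)} = \frac{O + O}{h + 0} = \frac{2 O}{h}$)
$v{\left(T \right)} = T \left(-4 + T\right)$ ($v{\left(T \right)} = \left(-4 + T\right) T = T \left(-4 + T\right)$)
$- 29 v{\left(f{\left(4,-1 \right)} \right)} - 1 = - 29 \cdot 2 \cdot 4 \frac{1}{-1} \left(-4 + 2 \cdot 4 \frac{1}{-1}\right) - 1 = - 29 \cdot 2 \cdot 4 \left(-1\right) \left(-4 + 2 \cdot 4 \left(-1\right)\right) - 1 = - 29 \left(- 8 \left(-4 - 8\right)\right) - 1 = - 29 \left(\left(-8\right) \left(-12\right)\right) - 1 = \left(-29\right) 96 - 1 = -2784 - 1 = -2785$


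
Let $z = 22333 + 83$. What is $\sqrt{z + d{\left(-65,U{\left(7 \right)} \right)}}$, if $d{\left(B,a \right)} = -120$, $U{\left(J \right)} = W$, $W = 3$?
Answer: $2 \sqrt{5574} \approx 149.32$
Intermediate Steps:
$U{\left(J \right)} = 3$
$z = 22416$
$\sqrt{z + d{\left(-65,U{\left(7 \right)} \right)}} = \sqrt{22416 - 120} = \sqrt{22296} = 2 \sqrt{5574}$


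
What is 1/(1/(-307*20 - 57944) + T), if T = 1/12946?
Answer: 414815732/25569 ≈ 16223.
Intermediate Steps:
T = 1/12946 ≈ 7.7244e-5
1/(1/(-307*20 - 57944) + T) = 1/(1/(-307*20 - 57944) + 1/12946) = 1/(1/(-6140 - 57944) + 1/12946) = 1/(1/(-64084) + 1/12946) = 1/(-1/64084 + 1/12946) = 1/(25569/414815732) = 414815732/25569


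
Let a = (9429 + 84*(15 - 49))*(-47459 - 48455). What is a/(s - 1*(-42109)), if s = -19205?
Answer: -45031623/1636 ≈ -27525.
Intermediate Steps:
a = -630442722 (a = (9429 + 84*(-34))*(-95914) = (9429 - 2856)*(-95914) = 6573*(-95914) = -630442722)
a/(s - 1*(-42109)) = -630442722/(-19205 - 1*(-42109)) = -630442722/(-19205 + 42109) = -630442722/22904 = -630442722*1/22904 = -45031623/1636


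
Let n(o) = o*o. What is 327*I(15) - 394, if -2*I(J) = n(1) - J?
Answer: 1895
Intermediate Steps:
n(o) = o²
I(J) = -½ + J/2 (I(J) = -(1² - J)/2 = -(1 - J)/2 = -½ + J/2)
327*I(15) - 394 = 327*(-½ + (½)*15) - 394 = 327*(-½ + 15/2) - 394 = 327*7 - 394 = 2289 - 394 = 1895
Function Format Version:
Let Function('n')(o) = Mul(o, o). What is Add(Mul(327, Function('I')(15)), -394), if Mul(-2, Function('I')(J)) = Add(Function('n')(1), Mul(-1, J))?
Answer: 1895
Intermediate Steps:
Function('n')(o) = Pow(o, 2)
Function('I')(J) = Add(Rational(-1, 2), Mul(Rational(1, 2), J)) (Function('I')(J) = Mul(Rational(-1, 2), Add(Pow(1, 2), Mul(-1, J))) = Mul(Rational(-1, 2), Add(1, Mul(-1, J))) = Add(Rational(-1, 2), Mul(Rational(1, 2), J)))
Add(Mul(327, Function('I')(15)), -394) = Add(Mul(327, Add(Rational(-1, 2), Mul(Rational(1, 2), 15))), -394) = Add(Mul(327, Add(Rational(-1, 2), Rational(15, 2))), -394) = Add(Mul(327, 7), -394) = Add(2289, -394) = 1895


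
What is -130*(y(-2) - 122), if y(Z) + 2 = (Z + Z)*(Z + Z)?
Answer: 14040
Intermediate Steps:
y(Z) = -2 + 4*Z**2 (y(Z) = -2 + (Z + Z)*(Z + Z) = -2 + (2*Z)*(2*Z) = -2 + 4*Z**2)
-130*(y(-2) - 122) = -130*((-2 + 4*(-2)**2) - 122) = -130*((-2 + 4*4) - 122) = -130*((-2 + 16) - 122) = -130*(14 - 122) = -130*(-108) = 14040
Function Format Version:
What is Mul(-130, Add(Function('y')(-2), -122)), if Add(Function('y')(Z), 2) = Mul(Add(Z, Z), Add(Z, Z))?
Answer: 14040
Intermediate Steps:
Function('y')(Z) = Add(-2, Mul(4, Pow(Z, 2))) (Function('y')(Z) = Add(-2, Mul(Add(Z, Z), Add(Z, Z))) = Add(-2, Mul(Mul(2, Z), Mul(2, Z))) = Add(-2, Mul(4, Pow(Z, 2))))
Mul(-130, Add(Function('y')(-2), -122)) = Mul(-130, Add(Add(-2, Mul(4, Pow(-2, 2))), -122)) = Mul(-130, Add(Add(-2, Mul(4, 4)), -122)) = Mul(-130, Add(Add(-2, 16), -122)) = Mul(-130, Add(14, -122)) = Mul(-130, -108) = 14040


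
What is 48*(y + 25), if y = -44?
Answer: -912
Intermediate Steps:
48*(y + 25) = 48*(-44 + 25) = 48*(-19) = -912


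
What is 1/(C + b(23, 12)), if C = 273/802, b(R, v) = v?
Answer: 802/9897 ≈ 0.081035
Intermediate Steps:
C = 273/802 (C = 273*(1/802) = 273/802 ≈ 0.34040)
1/(C + b(23, 12)) = 1/(273/802 + 12) = 1/(9897/802) = 802/9897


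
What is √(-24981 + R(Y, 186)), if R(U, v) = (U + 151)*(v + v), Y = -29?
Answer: 3*√2267 ≈ 142.84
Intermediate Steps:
R(U, v) = 2*v*(151 + U) (R(U, v) = (151 + U)*(2*v) = 2*v*(151 + U))
√(-24981 + R(Y, 186)) = √(-24981 + 2*186*(151 - 29)) = √(-24981 + 2*186*122) = √(-24981 + 45384) = √20403 = 3*√2267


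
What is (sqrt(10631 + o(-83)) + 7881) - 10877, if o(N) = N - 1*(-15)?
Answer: -2996 + sqrt(10563) ≈ -2893.2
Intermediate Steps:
o(N) = 15 + N (o(N) = N + 15 = 15 + N)
(sqrt(10631 + o(-83)) + 7881) - 10877 = (sqrt(10631 + (15 - 83)) + 7881) - 10877 = (sqrt(10631 - 68) + 7881) - 10877 = (sqrt(10563) + 7881) - 10877 = (7881 + sqrt(10563)) - 10877 = -2996 + sqrt(10563)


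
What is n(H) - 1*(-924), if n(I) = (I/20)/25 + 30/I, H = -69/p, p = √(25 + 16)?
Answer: 924 - 206587*√41/471500 ≈ 921.19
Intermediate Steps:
p = √41 ≈ 6.4031
H = -69*√41/41 ≈ -10.776
n(I) = 30/I + I/500 (n(I) = (I*(1/20))*(1/25) + 30/I = (I/20)*(1/25) + 30/I = I/500 + 30/I = 30/I + I/500)
n(H) - 1*(-924) = (30/((-69*√41/41)) + (-69*√41/41)/500) - 1*(-924) = (30*(-√41/69) - 69*√41/20500) + 924 = (-10*√41/23 - 69*√41/20500) + 924 = -206587*√41/471500 + 924 = 924 - 206587*√41/471500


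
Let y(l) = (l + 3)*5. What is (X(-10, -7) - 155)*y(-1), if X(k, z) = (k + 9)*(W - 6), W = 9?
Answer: -1580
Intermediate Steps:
y(l) = 15 + 5*l (y(l) = (3 + l)*5 = 15 + 5*l)
X(k, z) = 27 + 3*k (X(k, z) = (k + 9)*(9 - 6) = (9 + k)*3 = 27 + 3*k)
(X(-10, -7) - 155)*y(-1) = ((27 + 3*(-10)) - 155)*(15 + 5*(-1)) = ((27 - 30) - 155)*(15 - 5) = (-3 - 155)*10 = -158*10 = -1580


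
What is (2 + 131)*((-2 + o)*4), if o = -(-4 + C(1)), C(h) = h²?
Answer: 532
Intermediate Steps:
o = 3 (o = -(-4 + 1²) = -(-4 + 1) = -1*(-3) = 3)
(2 + 131)*((-2 + o)*4) = (2 + 131)*((-2 + 3)*4) = 133*(1*4) = 133*4 = 532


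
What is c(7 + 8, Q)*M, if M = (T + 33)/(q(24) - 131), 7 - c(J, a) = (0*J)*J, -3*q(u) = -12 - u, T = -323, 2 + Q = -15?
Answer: 290/17 ≈ 17.059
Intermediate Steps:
Q = -17 (Q = -2 - 15 = -17)
q(u) = 4 + u/3 (q(u) = -(-12 - u)/3 = 4 + u/3)
c(J, a) = 7 (c(J, a) = 7 - 0*J*J = 7 - 0*J = 7 - 1*0 = 7 + 0 = 7)
M = 290/119 (M = (-323 + 33)/((4 + (1/3)*24) - 131) = -290/((4 + 8) - 131) = -290/(12 - 131) = -290/(-119) = -290*(-1/119) = 290/119 ≈ 2.4370)
c(7 + 8, Q)*M = 7*(290/119) = 290/17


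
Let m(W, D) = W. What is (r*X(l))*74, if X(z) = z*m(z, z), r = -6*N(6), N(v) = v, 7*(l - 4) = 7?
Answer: -66600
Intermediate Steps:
l = 5 (l = 4 + (⅐)*7 = 4 + 1 = 5)
r = -36 (r = -6*6 = -36)
X(z) = z² (X(z) = z*z = z²)
(r*X(l))*74 = -36*5²*74 = -36*25*74 = -900*74 = -66600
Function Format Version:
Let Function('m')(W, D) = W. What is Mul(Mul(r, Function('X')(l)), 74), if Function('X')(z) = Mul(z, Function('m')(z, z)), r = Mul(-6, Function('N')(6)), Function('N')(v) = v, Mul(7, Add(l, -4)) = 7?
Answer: -66600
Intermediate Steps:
l = 5 (l = Add(4, Mul(Rational(1, 7), 7)) = Add(4, 1) = 5)
r = -36 (r = Mul(-6, 6) = -36)
Function('X')(z) = Pow(z, 2) (Function('X')(z) = Mul(z, z) = Pow(z, 2))
Mul(Mul(r, Function('X')(l)), 74) = Mul(Mul(-36, Pow(5, 2)), 74) = Mul(Mul(-36, 25), 74) = Mul(-900, 74) = -66600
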